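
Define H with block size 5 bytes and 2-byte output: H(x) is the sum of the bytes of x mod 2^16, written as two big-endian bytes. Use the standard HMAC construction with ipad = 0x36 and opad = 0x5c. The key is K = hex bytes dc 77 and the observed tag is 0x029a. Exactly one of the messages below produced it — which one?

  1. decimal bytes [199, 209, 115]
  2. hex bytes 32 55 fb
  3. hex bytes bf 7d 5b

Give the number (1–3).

1

Key hex bytes dc 77 is 2 bytes ≤ B = 5; zero-pad to 5 bytes: K' = dc 77 00 00 00.
K' ⊕ ipad = ea 41 36 36 36; K' ⊕ opad = 80 2b 5c 5c 5c.
m1: inner = H(ea 41 36 36 36 c7 d1 73) = 03 d8; tag = H(80 2b 5c 5c 5c 03 d8) = 029a ← matches
m2: inner = H(ea 41 36 36 36 32 55 fb) = 03 4f; tag = H(80 2b 5c 5c 5c 03 4f) = 0211
m3: inner = H(ea 41 36 36 36 bf 7d 5b) = 03 64; tag = H(80 2b 5c 5c 5c 03 64) = 0226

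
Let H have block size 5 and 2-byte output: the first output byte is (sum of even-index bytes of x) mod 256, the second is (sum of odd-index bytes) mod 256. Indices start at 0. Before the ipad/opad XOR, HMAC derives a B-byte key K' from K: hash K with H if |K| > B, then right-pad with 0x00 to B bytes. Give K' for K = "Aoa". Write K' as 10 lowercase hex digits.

416f610000

Key "Aoa" = 41 6f 61 is 3 bytes ≤ B = 5; zero-pad to 5 bytes: K' = 41 6f 61 00 00.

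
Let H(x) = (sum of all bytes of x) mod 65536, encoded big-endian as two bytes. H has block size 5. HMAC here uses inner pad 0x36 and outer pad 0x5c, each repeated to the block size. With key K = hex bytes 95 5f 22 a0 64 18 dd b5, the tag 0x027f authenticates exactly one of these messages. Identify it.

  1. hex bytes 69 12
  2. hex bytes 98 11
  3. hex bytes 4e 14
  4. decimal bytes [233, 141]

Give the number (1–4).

Key hex bytes 95 5f 22 a0 64 18 dd b5 is 8 bytes > B = 5, so hash it first: H(key) = 03 c4, then zero-pad to 5 bytes: K' = 03 c4 00 00 00.
K' ⊕ ipad = 35 f2 36 36 36; K' ⊕ opad = 5f 98 5c 5c 5c.
m1: inner = H(35 f2 36 36 36 69 12) = 02 44; tag = H(5f 98 5c 5c 5c 02 44) = 0251
m2: inner = H(35 f2 36 36 36 98 11) = 02 72; tag = H(5f 98 5c 5c 5c 02 72) = 027f ← matches
m3: inner = H(35 f2 36 36 36 4e 14) = 02 2b; tag = H(5f 98 5c 5c 5c 02 2b) = 0238
m4: inner = H(35 f2 36 36 36 e9 8d) = 03 3f; tag = H(5f 98 5c 5c 5c 03 3f) = 024d

2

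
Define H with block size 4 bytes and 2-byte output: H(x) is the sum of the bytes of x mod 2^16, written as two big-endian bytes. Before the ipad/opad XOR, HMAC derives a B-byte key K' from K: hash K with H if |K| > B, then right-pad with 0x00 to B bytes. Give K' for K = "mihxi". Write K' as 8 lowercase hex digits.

|K| = 5 > B = 4, so first hash the key.
H(K): sum = 109+105+104+120+105 = 543 → 02 1f.
Zero-pad H(K) = 02 1f to 4 bytes: K' = 02 1f 00 00.

021f0000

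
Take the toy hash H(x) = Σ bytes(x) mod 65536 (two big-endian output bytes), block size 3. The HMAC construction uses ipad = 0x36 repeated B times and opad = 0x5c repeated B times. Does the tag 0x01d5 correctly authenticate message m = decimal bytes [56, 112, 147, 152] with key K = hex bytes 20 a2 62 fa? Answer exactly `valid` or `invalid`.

Key hex bytes 20 a2 62 fa is 4 bytes > B = 3, so hash it first: H(key) = 02 1e, then zero-pad to 3 bytes: K' = 02 1e 00.
K' ⊕ ipad = 34 28 36; K' ⊕ opad = 5e 42 5c.
Inner hash: sum = 52+40+54+56+112+147+152 = 613 → 02 65.
Outer hash (recomputed tag): sum = 94+66+92+2+101 = 355 → 01 63.
Recomputed tag = 0163; claimed = 01d5 → mismatch.

invalid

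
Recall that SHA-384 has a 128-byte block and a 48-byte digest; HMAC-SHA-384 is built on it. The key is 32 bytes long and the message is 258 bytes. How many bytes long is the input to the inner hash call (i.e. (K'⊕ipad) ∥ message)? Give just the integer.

Key is 32 ≤ 128 bytes, zero-padded: |K'| = 128.
Inner input = (K'⊕ipad) ∥ m → 128 + 258 = 386 bytes.

386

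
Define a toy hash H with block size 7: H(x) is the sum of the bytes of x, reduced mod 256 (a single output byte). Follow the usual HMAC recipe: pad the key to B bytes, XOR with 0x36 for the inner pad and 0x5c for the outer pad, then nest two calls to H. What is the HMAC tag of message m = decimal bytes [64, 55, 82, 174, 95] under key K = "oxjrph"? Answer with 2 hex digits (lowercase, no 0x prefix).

Key "oxjrph" = 6f 78 6a 72 70 68 is 6 bytes ≤ B = 7; zero-pad to 7 bytes: K' = 6f 78 6a 72 70 68 00.
K' ⊕ ipad = 59 4e 5c 44 46 5e 36.  K' ⊕ opad = 33 24 36 2e 2c 34 5c.
Inner input = (K'⊕ipad) ∥ m = 59 4e 5c 44 46 5e 36 ∥ 40 37 52 ae 5f.
Inner hash: sum = 89+78+92+68+70+94+54+64+55+82+174+95 = 1015; mod 256 = 247 → f7.
Outer input = (K'⊕opad) ∥ inner = 33 24 36 2e 2c 34 5c ∥ f7.
Outer hash (tag): sum = 51+36+54+46+44+52+92+247 = 622; mod 256 = 110 → 6e.

6e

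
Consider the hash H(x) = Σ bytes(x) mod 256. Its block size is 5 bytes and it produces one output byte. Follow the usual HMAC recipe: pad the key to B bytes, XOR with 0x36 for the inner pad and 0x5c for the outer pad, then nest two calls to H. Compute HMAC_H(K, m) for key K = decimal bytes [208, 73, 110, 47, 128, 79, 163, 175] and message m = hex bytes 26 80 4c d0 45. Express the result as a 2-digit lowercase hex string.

bb

Key decimal bytes [208, 73, 110, 47, 128, 79, 163, 175] = d0 49 6e 2f 80 4f a3 af is 8 bytes > B = 5, so hash it first: H(key) = d7, then zero-pad to 5 bytes: K' = d7 00 00 00 00.
K' ⊕ ipad = e1 36 36 36 36.  K' ⊕ opad = 8b 5c 5c 5c 5c.
Inner input = (K'⊕ipad) ∥ m = e1 36 36 36 36 ∥ 26 80 4c d0 45.
Inner hash: sum = 225+54+54+54+54+38+128+76+208+69 = 960; mod 256 = 192 → c0.
Outer input = (K'⊕opad) ∥ inner = 8b 5c 5c 5c 5c ∥ c0.
Outer hash (tag): sum = 139+92+92+92+92+192 = 699; mod 256 = 187 → bb.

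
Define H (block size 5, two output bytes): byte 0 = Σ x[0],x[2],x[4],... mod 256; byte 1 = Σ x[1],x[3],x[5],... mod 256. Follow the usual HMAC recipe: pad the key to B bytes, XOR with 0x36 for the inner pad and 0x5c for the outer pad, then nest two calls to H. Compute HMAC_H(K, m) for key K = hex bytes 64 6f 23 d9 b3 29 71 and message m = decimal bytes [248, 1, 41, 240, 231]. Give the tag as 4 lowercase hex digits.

3483

Key hex bytes 64 6f 23 d9 b3 29 71 is 7 bytes > B = 5, so hash it first: H(key) = ab 71, then zero-pad to 5 bytes: K' = ab 71 00 00 00.
K' ⊕ ipad = 9d 47 36 36 36.  K' ⊕ opad = f7 2d 5c 5c 5c.
Inner input = (K'⊕ipad) ∥ m = 9d 47 36 36 36 ∥ f8 01 29 f0 e7.
Inner hash: even-index sum = 506 mod 256 = 250; odd-index sum = 645 mod 256 = 133 → fa 85.
Outer input = (K'⊕opad) ∥ inner = f7 2d 5c 5c 5c ∥ fa 85.
Outer hash (tag): even-index sum = 564 mod 256 = 52; odd-index sum = 387 mod 256 = 131 → 34 83.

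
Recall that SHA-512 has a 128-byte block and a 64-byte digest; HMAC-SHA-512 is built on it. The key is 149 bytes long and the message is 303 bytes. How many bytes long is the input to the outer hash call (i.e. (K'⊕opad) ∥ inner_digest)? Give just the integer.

192

Key is 149 > 128 bytes, so it is hashed to 64 bytes then zero-padded to 128: |K'| = 128.
Outer input = (K'⊕opad) ∥ H(inner) → 128 + 64 = 192 bytes.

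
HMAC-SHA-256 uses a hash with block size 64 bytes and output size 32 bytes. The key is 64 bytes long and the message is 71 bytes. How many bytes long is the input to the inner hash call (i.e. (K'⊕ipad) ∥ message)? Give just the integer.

Key is 64 ≤ 64 bytes, zero-padded: |K'| = 64.
Inner input = (K'⊕ipad) ∥ m → 64 + 71 = 135 bytes.

135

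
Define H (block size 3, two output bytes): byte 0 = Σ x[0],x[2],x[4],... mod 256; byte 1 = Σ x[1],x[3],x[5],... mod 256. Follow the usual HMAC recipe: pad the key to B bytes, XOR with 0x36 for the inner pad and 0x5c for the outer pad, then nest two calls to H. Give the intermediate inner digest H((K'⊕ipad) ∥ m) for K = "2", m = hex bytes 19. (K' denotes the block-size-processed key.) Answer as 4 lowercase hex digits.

Key "2" = 32 is 1 byte ≤ B = 3; zero-pad to 3 bytes: K' = 32 00 00.
K' ⊕ ipad = 04 36 36.
Inner input = 04 36 36 ∥ 19.
Inner hash: even-index sum = 58 mod 256 = 58; odd-index sum = 79 mod 256 = 79 → 3a 4f.

3a4f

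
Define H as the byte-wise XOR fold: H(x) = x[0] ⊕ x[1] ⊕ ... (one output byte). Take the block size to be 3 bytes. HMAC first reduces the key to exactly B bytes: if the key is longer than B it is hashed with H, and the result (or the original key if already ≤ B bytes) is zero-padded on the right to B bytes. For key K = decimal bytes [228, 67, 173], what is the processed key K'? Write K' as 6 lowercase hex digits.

Key decimal bytes [228, 67, 173] = e4 43 ad is exactly B = 3 bytes: K' = e4 43 ad.

e443ad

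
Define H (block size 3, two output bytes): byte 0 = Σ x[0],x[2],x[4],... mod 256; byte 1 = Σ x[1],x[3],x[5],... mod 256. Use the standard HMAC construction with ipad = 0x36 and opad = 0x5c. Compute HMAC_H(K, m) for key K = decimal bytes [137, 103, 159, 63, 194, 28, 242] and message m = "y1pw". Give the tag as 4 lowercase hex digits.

Key decimal bytes [137, 103, 159, 63, 194, 28, 242] = 89 67 9f 3f c2 1c f2 is 7 bytes > B = 3, so hash it first: H(key) = dc c2, then zero-pad to 3 bytes: K' = dc c2 00.
K' ⊕ ipad = ea f4 36.  K' ⊕ opad = 80 9e 5c.
Inner input = (K'⊕ipad) ∥ m = ea f4 36 ∥ 79 31 70 77.
Inner hash: even-index sum = 456 mod 256 = 200; odd-index sum = 477 mod 256 = 221 → c8 dd.
Outer input = (K'⊕opad) ∥ inner = 80 9e 5c ∥ c8 dd.
Outer hash (tag): even-index sum = 441 mod 256 = 185; odd-index sum = 358 mod 256 = 102 → b9 66.

b966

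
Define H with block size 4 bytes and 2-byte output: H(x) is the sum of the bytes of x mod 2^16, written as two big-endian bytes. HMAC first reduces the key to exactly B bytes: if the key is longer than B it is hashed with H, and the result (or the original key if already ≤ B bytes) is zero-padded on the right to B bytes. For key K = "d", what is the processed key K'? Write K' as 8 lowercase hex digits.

Key "d" = 64 is 1 byte ≤ B = 4; zero-pad to 4 bytes: K' = 64 00 00 00.

64000000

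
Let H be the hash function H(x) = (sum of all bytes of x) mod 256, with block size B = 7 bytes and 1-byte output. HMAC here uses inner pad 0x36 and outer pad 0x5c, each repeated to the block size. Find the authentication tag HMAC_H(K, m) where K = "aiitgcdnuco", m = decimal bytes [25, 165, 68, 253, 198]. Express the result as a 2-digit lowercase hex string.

Key "aiitgcdnuco" = 61 69 69 74 67 63 64 6e 75 63 6f is 11 bytes > B = 7, so hash it first: H(key) = 8a, then zero-pad to 7 bytes: K' = 8a 00 00 00 00 00 00.
K' ⊕ ipad = bc 36 36 36 36 36 36.  K' ⊕ opad = d6 5c 5c 5c 5c 5c 5c.
Inner input = (K'⊕ipad) ∥ m = bc 36 36 36 36 36 36 ∥ 19 a5 44 fd c6.
Inner hash: sum = 188+54+54+54+54+54+54+25+165+68+253+198 = 1221; mod 256 = 197 → c5.
Outer input = (K'⊕opad) ∥ inner = d6 5c 5c 5c 5c 5c 5c ∥ c5.
Outer hash (tag): sum = 214+92+92+92+92+92+92+197 = 963; mod 256 = 195 → c3.

c3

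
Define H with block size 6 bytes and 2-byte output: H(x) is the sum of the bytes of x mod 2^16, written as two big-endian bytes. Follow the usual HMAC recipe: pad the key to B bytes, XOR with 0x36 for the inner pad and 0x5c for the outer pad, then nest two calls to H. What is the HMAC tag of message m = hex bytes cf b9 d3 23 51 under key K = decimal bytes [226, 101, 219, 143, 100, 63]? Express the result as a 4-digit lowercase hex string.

03e8

Key decimal bytes [226, 101, 219, 143, 100, 63] = e2 65 db 8f 64 3f is exactly B = 6 bytes: K' = e2 65 db 8f 64 3f.
K' ⊕ ipad = d4 53 ed b9 52 09.  K' ⊕ opad = be 39 87 d3 38 63.
Inner input = (K'⊕ipad) ∥ m = d4 53 ed b9 52 09 ∥ cf b9 d3 23 51.
Inner hash: sum = 212+83+237+185+82+9+207+185+211+35+81 = 1527 → 05 f7.
Outer input = (K'⊕opad) ∥ inner = be 39 87 d3 38 63 ∥ 05 f7.
Outer hash (tag): sum = 190+57+135+211+56+99+5+247 = 1000 → 03 e8.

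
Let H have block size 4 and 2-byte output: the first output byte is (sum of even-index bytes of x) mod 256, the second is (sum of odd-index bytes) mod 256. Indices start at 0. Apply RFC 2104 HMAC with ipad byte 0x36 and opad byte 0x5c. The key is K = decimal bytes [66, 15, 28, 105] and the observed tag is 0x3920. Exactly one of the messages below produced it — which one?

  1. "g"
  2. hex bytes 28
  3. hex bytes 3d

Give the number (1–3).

Key decimal bytes [66, 15, 28, 105] = 42 0f 1c 69 is exactly B = 4 bytes: K' = 42 0f 1c 69.
K' ⊕ ipad = 74 39 2a 5f; K' ⊕ opad = 1e 53 40 35.
m1: inner = H(74 39 2a 5f 67) = 05 98; tag = H(1e 53 40 35 05 98) = 6320
m2: inner = H(74 39 2a 5f 28) = c6 98; tag = H(1e 53 40 35 c6 98) = 2420
m3: inner = H(74 39 2a 5f 3d) = db 98; tag = H(1e 53 40 35 db 98) = 3920 ← matches

3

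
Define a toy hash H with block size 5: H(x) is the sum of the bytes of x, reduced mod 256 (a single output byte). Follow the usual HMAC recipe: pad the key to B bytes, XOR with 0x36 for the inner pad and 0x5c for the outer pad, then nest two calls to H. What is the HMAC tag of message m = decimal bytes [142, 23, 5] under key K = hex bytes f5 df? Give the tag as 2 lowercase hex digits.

Key hex bytes f5 df is 2 bytes ≤ B = 5; zero-pad to 5 bytes: K' = f5 df 00 00 00.
K' ⊕ ipad = c3 e9 36 36 36.  K' ⊕ opad = a9 83 5c 5c 5c.
Inner input = (K'⊕ipad) ∥ m = c3 e9 36 36 36 ∥ 8e 17 05.
Inner hash: sum = 195+233+54+54+54+142+23+5 = 760; mod 256 = 248 → f8.
Outer input = (K'⊕opad) ∥ inner = a9 83 5c 5c 5c ∥ f8.
Outer hash (tag): sum = 169+131+92+92+92+248 = 824; mod 256 = 56 → 38.

38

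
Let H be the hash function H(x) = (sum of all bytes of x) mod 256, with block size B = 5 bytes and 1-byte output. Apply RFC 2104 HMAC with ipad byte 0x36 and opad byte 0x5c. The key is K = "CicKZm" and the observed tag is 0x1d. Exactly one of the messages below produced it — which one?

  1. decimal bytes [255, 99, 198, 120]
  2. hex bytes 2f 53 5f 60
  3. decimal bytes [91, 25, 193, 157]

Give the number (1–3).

2

Key "CicKZm" = 43 69 63 4b 5a 6d is 6 bytes > B = 5, so hash it first: H(key) = 21, then zero-pad to 5 bytes: K' = 21 00 00 00 00.
K' ⊕ ipad = 17 36 36 36 36; K' ⊕ opad = 7d 5c 5c 5c 5c.
m1: inner = H(17 36 36 36 36 ff 63 c6 78) = 8f; tag = H(7d 5c 5c 5c 5c 8f) = 7c
m2: inner = H(17 36 36 36 36 2f 53 5f 60) = 30; tag = H(7d 5c 5c 5c 5c 30) = 1d ← matches
m3: inner = H(17 36 36 36 36 5b 19 c1 9d) = c1; tag = H(7d 5c 5c 5c 5c c1) = ae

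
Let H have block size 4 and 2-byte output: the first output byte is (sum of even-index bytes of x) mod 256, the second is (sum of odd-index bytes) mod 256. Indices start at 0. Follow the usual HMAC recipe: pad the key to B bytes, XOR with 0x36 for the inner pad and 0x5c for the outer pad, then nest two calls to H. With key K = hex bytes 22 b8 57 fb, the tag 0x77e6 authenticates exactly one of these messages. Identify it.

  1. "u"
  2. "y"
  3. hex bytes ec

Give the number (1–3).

2

Key hex bytes 22 b8 57 fb is exactly B = 4 bytes: K' = 22 b8 57 fb.
K' ⊕ ipad = 14 8e 61 cd; K' ⊕ opad = 7e e4 0b a7.
m1: inner = H(14 8e 61 cd 75) = ea 5b; tag = H(7e e4 0b a7 ea 5b) = 73e6
m2: inner = H(14 8e 61 cd 79) = ee 5b; tag = H(7e e4 0b a7 ee 5b) = 77e6 ← matches
m3: inner = H(14 8e 61 cd ec) = 61 5b; tag = H(7e e4 0b a7 61 5b) = eae6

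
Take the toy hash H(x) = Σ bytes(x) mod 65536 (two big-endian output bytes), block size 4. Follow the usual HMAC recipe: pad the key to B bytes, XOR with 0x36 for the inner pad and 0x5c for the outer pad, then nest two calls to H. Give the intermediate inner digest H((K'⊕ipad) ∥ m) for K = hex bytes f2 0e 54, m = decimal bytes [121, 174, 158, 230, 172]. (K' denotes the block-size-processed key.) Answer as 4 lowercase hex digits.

Key hex bytes f2 0e 54 is 3 bytes ≤ B = 4; zero-pad to 4 bytes: K' = f2 0e 54 00.
K' ⊕ ipad = c4 38 62 36.
Inner input = c4 38 62 36 ∥ 79 ae 9e e6 ac.
Inner hash: sum = 196+56+98+54+121+174+158+230+172 = 1259 → 04 eb.

04eb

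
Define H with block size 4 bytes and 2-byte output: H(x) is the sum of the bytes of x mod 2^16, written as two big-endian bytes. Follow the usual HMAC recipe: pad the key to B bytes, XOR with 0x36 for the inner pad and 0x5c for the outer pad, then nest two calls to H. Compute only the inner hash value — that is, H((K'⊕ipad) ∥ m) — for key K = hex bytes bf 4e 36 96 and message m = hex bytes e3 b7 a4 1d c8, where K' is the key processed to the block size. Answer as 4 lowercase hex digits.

Key hex bytes bf 4e 36 96 is exactly B = 4 bytes: K' = bf 4e 36 96.
K' ⊕ ipad = 89 78 00 a0.
Inner input = 89 78 00 a0 ∥ e3 b7 a4 1d c8.
Inner hash: sum = 137+120+0+160+227+183+164+29+200 = 1220 → 04 c4.

04c4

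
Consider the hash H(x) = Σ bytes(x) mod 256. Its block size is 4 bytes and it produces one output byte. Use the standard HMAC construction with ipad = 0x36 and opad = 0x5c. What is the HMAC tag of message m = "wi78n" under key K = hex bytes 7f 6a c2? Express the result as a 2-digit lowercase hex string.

df

Key hex bytes 7f 6a c2 is 3 bytes ≤ B = 4; zero-pad to 4 bytes: K' = 7f 6a c2 00.
K' ⊕ ipad = 49 5c f4 36.  K' ⊕ opad = 23 36 9e 5c.
Inner input = (K'⊕ipad) ∥ m = 49 5c f4 36 ∥ 77 69 37 38 6e.
Inner hash: sum = 73+92+244+54+119+105+55+56+110 = 908; mod 256 = 140 → 8c.
Outer input = (K'⊕opad) ∥ inner = 23 36 9e 5c ∥ 8c.
Outer hash (tag): sum = 35+54+158+92+140 = 479; mod 256 = 223 → df.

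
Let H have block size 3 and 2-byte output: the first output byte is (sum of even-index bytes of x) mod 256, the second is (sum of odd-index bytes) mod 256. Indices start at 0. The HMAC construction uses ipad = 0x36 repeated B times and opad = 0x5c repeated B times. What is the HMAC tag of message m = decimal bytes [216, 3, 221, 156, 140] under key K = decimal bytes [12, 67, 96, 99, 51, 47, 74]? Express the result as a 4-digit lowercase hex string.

353d

Key decimal bytes [12, 67, 96, 99, 51, 47, 74] = 0c 43 60 63 33 2f 4a is 7 bytes > B = 3, so hash it first: H(key) = e9 d5, then zero-pad to 3 bytes: K' = e9 d5 00.
K' ⊕ ipad = df e3 36.  K' ⊕ opad = b5 89 5c.
Inner input = (K'⊕ipad) ∥ m = df e3 36 ∥ d8 03 dd 9c 8c.
Inner hash: even-index sum = 436 mod 256 = 180; odd-index sum = 804 mod 256 = 36 → b4 24.
Outer input = (K'⊕opad) ∥ inner = b5 89 5c ∥ b4 24.
Outer hash (tag): even-index sum = 309 mod 256 = 53; odd-index sum = 317 mod 256 = 61 → 35 3d.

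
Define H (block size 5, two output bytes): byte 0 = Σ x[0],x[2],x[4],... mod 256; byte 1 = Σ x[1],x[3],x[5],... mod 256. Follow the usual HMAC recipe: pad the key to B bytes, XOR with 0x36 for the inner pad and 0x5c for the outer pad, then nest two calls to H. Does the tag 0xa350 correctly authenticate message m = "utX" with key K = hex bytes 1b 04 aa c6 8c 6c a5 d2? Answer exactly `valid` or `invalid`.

valid

Key hex bytes 1b 04 aa c6 8c 6c a5 d2 is 8 bytes > B = 5, so hash it first: H(key) = f6 08, then zero-pad to 5 bytes: K' = f6 08 00 00 00.
K' ⊕ ipad = c0 3e 36 36 36; K' ⊕ opad = aa 54 5c 5c 5c.
Inner hash: even-index sum = 416 mod 256 = 160; odd-index sum = 321 mod 256 = 65 → a0 41.
Outer hash (recomputed tag): even-index sum = 419 mod 256 = 163; odd-index sum = 336 mod 256 = 80 → a3 50.
Recomputed tag = a350; claimed = a350 → match.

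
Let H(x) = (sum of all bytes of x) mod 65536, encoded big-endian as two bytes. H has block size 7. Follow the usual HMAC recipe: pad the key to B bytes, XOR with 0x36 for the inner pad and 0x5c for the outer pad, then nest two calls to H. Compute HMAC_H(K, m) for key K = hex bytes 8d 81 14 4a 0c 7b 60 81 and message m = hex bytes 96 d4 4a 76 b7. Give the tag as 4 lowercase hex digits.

02bc

Key hex bytes 8d 81 14 4a 0c 7b 60 81 is 8 bytes > B = 7, so hash it first: H(key) = 02 d4, then zero-pad to 7 bytes: K' = 02 d4 00 00 00 00 00.
K' ⊕ ipad = 34 e2 36 36 36 36 36.  K' ⊕ opad = 5e 88 5c 5c 5c 5c 5c.
Inner input = (K'⊕ipad) ∥ m = 34 e2 36 36 36 36 36 ∥ 96 d4 4a 76 b7.
Inner hash: sum = 52+226+54+54+54+54+54+150+212+74+118+183 = 1285 → 05 05.
Outer input = (K'⊕opad) ∥ inner = 5e 88 5c 5c 5c 5c 5c ∥ 05 05.
Outer hash (tag): sum = 94+136+92+92+92+92+92+5+5 = 700 → 02 bc.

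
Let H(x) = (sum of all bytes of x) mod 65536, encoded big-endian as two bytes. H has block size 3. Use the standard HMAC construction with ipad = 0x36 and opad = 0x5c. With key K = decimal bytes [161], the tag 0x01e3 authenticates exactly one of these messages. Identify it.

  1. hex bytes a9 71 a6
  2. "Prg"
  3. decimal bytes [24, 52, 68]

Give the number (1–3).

2

Key decimal bytes [161] = a1 is 1 byte ≤ B = 3; zero-pad to 3 bytes: K' = a1 00 00.
K' ⊕ ipad = 97 36 36; K' ⊕ opad = fd 5c 5c.
m1: inner = H(97 36 36 a9 71 a6) = 02 c3; tag = H(fd 5c 5c 02 c3) = 027a
m2: inner = H(97 36 36 50 72 67) = 02 2c; tag = H(fd 5c 5c 02 2c) = 01e3 ← matches
m3: inner = H(97 36 36 18 34 44) = 01 93; tag = H(fd 5c 5c 01 93) = 0249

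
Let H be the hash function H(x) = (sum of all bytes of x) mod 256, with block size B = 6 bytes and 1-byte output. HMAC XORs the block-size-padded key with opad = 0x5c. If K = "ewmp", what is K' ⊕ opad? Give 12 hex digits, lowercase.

Key "ewmp" = 65 77 6d 70 is 4 bytes ≤ B = 6; zero-pad to 6 bytes: K' = 65 77 6d 70 00 00.
XOR each byte with 0x5c: 65⊕5c=39, 77⊕5c=2b, 6d⊕5c=31, 70⊕5c=2c, 00⊕5c=5c, 00⊕5c=5c.

392b312c5c5c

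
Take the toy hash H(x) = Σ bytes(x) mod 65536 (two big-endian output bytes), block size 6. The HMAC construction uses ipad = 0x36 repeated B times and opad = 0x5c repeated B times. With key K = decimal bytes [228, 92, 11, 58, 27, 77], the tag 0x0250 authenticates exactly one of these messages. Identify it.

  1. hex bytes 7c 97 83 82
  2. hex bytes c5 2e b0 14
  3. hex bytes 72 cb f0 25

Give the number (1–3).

Key decimal bytes [228, 92, 11, 58, 27, 77] = e4 5c 0b 3a 1b 4d is exactly B = 6 bytes: K' = e4 5c 0b 3a 1b 4d.
K' ⊕ ipad = d2 6a 3d 0c 2d 7b; K' ⊕ opad = b8 00 57 66 47 11.
m1: inner = H(d2 6a 3d 0c 2d 7b 7c 97 83 82) = 04 45; tag = H(b8 00 57 66 47 11 04 45) = 0216
m2: inner = H(d2 6a 3d 0c 2d 7b c5 2e b0 14) = 03 e4; tag = H(b8 00 57 66 47 11 03 e4) = 02b4
m3: inner = H(d2 6a 3d 0c 2d 7b 72 cb f0 25) = 04 7f; tag = H(b8 00 57 66 47 11 04 7f) = 0250 ← matches

3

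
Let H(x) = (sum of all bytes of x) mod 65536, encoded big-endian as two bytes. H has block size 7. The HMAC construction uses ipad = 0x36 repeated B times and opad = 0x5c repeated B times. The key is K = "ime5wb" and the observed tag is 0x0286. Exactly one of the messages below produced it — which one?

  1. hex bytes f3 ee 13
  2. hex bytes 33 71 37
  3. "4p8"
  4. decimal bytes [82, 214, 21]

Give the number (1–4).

3

Key "ime5wb" = 69 6d 65 35 77 62 is 6 bytes ≤ B = 7; zero-pad to 7 bytes: K' = 69 6d 65 35 77 62 00.
K' ⊕ ipad = 5f 5b 53 03 41 54 36; K' ⊕ opad = 35 31 39 69 2b 3e 5c.
m1: inner = H(5f 5b 53 03 41 54 36 f3 ee 13) = 03 cf; tag = H(35 31 39 69 2b 3e 5c 03 cf) = 029f
m2: inner = H(5f 5b 53 03 41 54 36 33 71 37) = 02 b6; tag = H(35 31 39 69 2b 3e 5c 02 b6) = 0285
m3: inner = H(5f 5b 53 03 41 54 36 34 70 38) = 02 b7; tag = H(35 31 39 69 2b 3e 5c 02 b7) = 0286 ← matches
m4: inner = H(5f 5b 53 03 41 54 36 52 d6 15) = 03 18; tag = H(35 31 39 69 2b 3e 5c 03 18) = 01e8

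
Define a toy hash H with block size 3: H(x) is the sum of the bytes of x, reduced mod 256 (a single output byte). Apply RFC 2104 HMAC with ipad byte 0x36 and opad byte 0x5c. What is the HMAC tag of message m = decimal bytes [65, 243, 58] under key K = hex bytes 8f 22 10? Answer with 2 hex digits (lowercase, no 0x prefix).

Key hex bytes 8f 22 10 is exactly B = 3 bytes: K' = 8f 22 10.
K' ⊕ ipad = b9 14 26.  K' ⊕ opad = d3 7e 4c.
Inner input = (K'⊕ipad) ∥ m = b9 14 26 ∥ 41 f3 3a.
Inner hash: sum = 185+20+38+65+243+58 = 609; mod 256 = 97 → 61.
Outer input = (K'⊕opad) ∥ inner = d3 7e 4c ∥ 61.
Outer hash (tag): sum = 211+126+76+97 = 510; mod 256 = 254 → fe.

fe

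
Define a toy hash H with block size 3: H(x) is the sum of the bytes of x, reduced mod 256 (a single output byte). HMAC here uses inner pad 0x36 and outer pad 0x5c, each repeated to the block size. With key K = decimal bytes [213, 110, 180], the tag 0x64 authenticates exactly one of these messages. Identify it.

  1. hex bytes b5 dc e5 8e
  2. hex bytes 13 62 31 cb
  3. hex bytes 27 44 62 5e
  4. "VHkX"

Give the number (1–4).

Key decimal bytes [213, 110, 180] = d5 6e b4 is exactly B = 3 bytes: K' = d5 6e b4.
K' ⊕ ipad = e3 58 82; K' ⊕ opad = 89 32 e8.
m1: inner = H(e3 58 82 b5 dc e5 8e) = c1; tag = H(89 32 e8 c1) = 64 ← matches
m2: inner = H(e3 58 82 13 62 31 cb) = 2e; tag = H(89 32 e8 2e) = d1
m3: inner = H(e3 58 82 27 44 62 5e) = e8; tag = H(89 32 e8 e8) = 8b
m4: inner = H(e3 58 82 56 48 6b 58) = 1e; tag = H(89 32 e8 1e) = c1

1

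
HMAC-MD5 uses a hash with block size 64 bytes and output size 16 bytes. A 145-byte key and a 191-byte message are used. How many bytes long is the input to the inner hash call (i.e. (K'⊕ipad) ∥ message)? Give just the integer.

Key is 145 > 64 bytes, so it is hashed to 16 bytes then zero-padded to 64: |K'| = 64.
Inner input = (K'⊕ipad) ∥ m → 64 + 191 = 255 bytes.

255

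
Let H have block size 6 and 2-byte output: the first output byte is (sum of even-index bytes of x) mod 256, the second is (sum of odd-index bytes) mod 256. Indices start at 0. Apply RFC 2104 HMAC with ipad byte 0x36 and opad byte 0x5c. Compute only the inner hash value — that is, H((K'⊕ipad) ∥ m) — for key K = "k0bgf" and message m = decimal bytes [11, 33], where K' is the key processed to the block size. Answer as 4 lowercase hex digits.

Key "k0bgf" = 6b 30 62 67 66 is 5 bytes ≤ B = 6; zero-pad to 6 bytes: K' = 6b 30 62 67 66 00.
K' ⊕ ipad = 5d 06 54 51 50 36.
Inner input = 5d 06 54 51 50 36 ∥ 0b 21.
Inner hash: even-index sum = 268 mod 256 = 12; odd-index sum = 174 mod 256 = 174 → 0c ae.

0cae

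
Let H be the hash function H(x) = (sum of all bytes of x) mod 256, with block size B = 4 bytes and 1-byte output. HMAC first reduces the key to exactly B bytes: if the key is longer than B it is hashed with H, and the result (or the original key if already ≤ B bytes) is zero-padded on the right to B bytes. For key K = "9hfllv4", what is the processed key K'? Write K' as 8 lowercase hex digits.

89000000

|K| = 7 > B = 4, so first hash the key.
H(K): sum = 57+104+102+108+108+118+52 = 649; mod 256 = 137 → 89.
Zero-pad H(K) = 89 to 4 bytes: K' = 89 00 00 00.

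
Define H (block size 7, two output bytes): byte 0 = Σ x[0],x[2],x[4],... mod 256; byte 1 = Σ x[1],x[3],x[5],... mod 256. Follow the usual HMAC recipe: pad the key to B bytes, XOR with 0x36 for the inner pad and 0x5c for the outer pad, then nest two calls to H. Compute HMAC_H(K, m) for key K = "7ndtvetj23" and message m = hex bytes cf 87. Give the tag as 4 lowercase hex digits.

0c1a

Key "7ndtvetj23" = 37 6e 64 74 76 65 74 6a 32 33 is 10 bytes > B = 7, so hash it first: H(key) = b7 e4, then zero-pad to 7 bytes: K' = b7 e4 00 00 00 00 00.
K' ⊕ ipad = 81 d2 36 36 36 36 36.  K' ⊕ opad = eb b8 5c 5c 5c 5c 5c.
Inner input = (K'⊕ipad) ∥ m = 81 d2 36 36 36 36 36 ∥ cf 87.
Inner hash: even-index sum = 426 mod 256 = 170; odd-index sum = 525 mod 256 = 13 → aa 0d.
Outer input = (K'⊕opad) ∥ inner = eb b8 5c 5c 5c 5c 5c ∥ aa 0d.
Outer hash (tag): even-index sum = 524 mod 256 = 12; odd-index sum = 538 mod 256 = 26 → 0c 1a.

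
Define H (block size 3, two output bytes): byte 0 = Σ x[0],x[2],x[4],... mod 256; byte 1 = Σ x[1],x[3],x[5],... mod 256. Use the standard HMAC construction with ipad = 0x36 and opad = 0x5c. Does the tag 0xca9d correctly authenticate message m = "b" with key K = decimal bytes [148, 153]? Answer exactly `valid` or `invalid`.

Key decimal bytes [148, 153] = 94 99 is 2 bytes ≤ B = 3; zero-pad to 3 bytes: K' = 94 99 00.
K' ⊕ ipad = a2 af 36; K' ⊕ opad = c8 c5 5c.
Inner hash: even-index sum = 216 mod 256 = 216; odd-index sum = 273 mod 256 = 17 → d8 11.
Outer hash (recomputed tag): even-index sum = 309 mod 256 = 53; odd-index sum = 413 mod 256 = 157 → 35 9d.
Recomputed tag = 359d; claimed = ca9d → mismatch.

invalid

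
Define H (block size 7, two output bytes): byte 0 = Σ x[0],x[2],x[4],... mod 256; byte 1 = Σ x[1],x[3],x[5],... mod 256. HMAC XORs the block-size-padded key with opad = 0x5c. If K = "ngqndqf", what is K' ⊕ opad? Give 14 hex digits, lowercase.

323b2d32382d3a

Key "ngqndqf" = 6e 67 71 6e 64 71 66 is exactly B = 7 bytes: K' = 6e 67 71 6e 64 71 66.
XOR each byte with 0x5c: 6e⊕5c=32, 67⊕5c=3b, 71⊕5c=2d, 6e⊕5c=32, 64⊕5c=38, 71⊕5c=2d, 66⊕5c=3a.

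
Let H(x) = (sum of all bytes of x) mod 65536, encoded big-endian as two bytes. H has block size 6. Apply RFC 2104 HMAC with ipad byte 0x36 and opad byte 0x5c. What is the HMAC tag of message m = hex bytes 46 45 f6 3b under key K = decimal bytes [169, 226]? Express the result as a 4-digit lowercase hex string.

032e

Key decimal bytes [169, 226] = a9 e2 is 2 bytes ≤ B = 6; zero-pad to 6 bytes: K' = a9 e2 00 00 00 00.
K' ⊕ ipad = 9f d4 36 36 36 36.  K' ⊕ opad = f5 be 5c 5c 5c 5c.
Inner input = (K'⊕ipad) ∥ m = 9f d4 36 36 36 36 ∥ 46 45 f6 3b.
Inner hash: sum = 159+212+54+54+54+54+70+69+246+59 = 1031 → 04 07.
Outer input = (K'⊕opad) ∥ inner = f5 be 5c 5c 5c 5c ∥ 04 07.
Outer hash (tag): sum = 245+190+92+92+92+92+4+7 = 814 → 03 2e.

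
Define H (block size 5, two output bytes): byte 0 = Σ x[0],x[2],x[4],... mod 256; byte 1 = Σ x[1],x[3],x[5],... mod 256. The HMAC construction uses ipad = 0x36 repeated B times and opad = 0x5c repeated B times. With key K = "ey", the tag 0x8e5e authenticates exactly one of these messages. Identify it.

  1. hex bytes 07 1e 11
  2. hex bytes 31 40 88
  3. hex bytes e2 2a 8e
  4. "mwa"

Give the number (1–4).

1

Key "ey" = 65 79 is 2 bytes ≤ B = 5; zero-pad to 5 bytes: K' = 65 79 00 00 00.
K' ⊕ ipad = 53 4f 36 36 36; K' ⊕ opad = 39 25 5c 5c 5c.
m1: inner = H(53 4f 36 36 36 07 1e 11) = dd 9d; tag = H(39 25 5c 5c 5c dd 9d) = 8e5e ← matches
m2: inner = H(53 4f 36 36 36 31 40 88) = ff 3e; tag = H(39 25 5c 5c 5c ff 3e) = 2f80
m3: inner = H(53 4f 36 36 36 e2 2a 8e) = e9 f5; tag = H(39 25 5c 5c 5c e9 f5) = e66a
m4: inner = H(53 4f 36 36 36 6d 77 61) = 36 53; tag = H(39 25 5c 5c 5c 36 53) = 44b7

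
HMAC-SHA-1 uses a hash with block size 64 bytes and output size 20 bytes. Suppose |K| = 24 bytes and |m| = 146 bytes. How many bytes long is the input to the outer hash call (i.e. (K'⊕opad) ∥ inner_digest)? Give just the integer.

84

Key is 24 ≤ 64 bytes, zero-padded: |K'| = 64.
Outer input = (K'⊕opad) ∥ H(inner) → 64 + 20 = 84 bytes.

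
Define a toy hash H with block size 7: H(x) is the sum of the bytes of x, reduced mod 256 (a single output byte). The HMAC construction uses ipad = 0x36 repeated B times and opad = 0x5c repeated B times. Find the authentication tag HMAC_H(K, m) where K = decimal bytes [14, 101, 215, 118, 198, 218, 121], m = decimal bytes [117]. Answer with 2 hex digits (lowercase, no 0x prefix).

d1

Key decimal bytes [14, 101, 215, 118, 198, 218, 121] = 0e 65 d7 76 c6 da 79 is exactly B = 7 bytes: K' = 0e 65 d7 76 c6 da 79.
K' ⊕ ipad = 38 53 e1 40 f0 ec 4f.  K' ⊕ opad = 52 39 8b 2a 9a 86 25.
Inner input = (K'⊕ipad) ∥ m = 38 53 e1 40 f0 ec 4f ∥ 75.
Inner hash: sum = 56+83+225+64+240+236+79+117 = 1100; mod 256 = 76 → 4c.
Outer input = (K'⊕opad) ∥ inner = 52 39 8b 2a 9a 86 25 ∥ 4c.
Outer hash (tag): sum = 82+57+139+42+154+134+37+76 = 721; mod 256 = 209 → d1.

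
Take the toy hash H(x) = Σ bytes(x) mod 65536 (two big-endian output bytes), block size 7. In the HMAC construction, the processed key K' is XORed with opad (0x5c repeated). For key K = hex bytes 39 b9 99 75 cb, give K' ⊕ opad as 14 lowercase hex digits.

Key hex bytes 39 b9 99 75 cb is 5 bytes ≤ B = 7; zero-pad to 7 bytes: K' = 39 b9 99 75 cb 00 00.
XOR each byte with 0x5c: 39⊕5c=65, b9⊕5c=e5, 99⊕5c=c5, 75⊕5c=29, cb⊕5c=97, 00⊕5c=5c, 00⊕5c=5c.

65e5c529975c5c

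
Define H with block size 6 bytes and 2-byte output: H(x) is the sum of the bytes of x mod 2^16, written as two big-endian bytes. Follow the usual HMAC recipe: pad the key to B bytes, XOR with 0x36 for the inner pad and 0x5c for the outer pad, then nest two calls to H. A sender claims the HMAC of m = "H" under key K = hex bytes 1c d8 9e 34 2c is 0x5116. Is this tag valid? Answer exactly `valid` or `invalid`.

Key hex bytes 1c d8 9e 34 2c is 5 bytes ≤ B = 6; zero-pad to 6 bytes: K' = 1c d8 9e 34 2c 00.
K' ⊕ ipad = 2a ee a8 02 1a 36; K' ⊕ opad = 40 84 c2 68 70 5c.
Inner hash: sum = 42+238+168+2+26+54+72 = 602 → 02 5a.
Outer hash (recomputed tag): sum = 64+132+194+104+112+92+2+90 = 790 → 03 16.
Recomputed tag = 0316; claimed = 5116 → mismatch.

invalid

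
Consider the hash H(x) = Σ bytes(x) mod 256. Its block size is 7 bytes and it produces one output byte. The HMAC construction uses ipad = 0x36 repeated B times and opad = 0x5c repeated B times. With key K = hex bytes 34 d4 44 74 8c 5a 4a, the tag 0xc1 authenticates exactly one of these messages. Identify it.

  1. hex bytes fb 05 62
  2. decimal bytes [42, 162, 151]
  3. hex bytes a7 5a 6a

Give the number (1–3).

Key hex bytes 34 d4 44 74 8c 5a 4a is exactly B = 7 bytes: K' = 34 d4 44 74 8c 5a 4a.
K' ⊕ ipad = 02 e2 72 42 ba 6c 7c; K' ⊕ opad = 68 88 18 28 d0 06 16.
m1: inner = H(02 e2 72 42 ba 6c 7c fb 05 62) = 9c; tag = H(68 88 18 28 d0 06 16 9c) = b8
m2: inner = H(02 e2 72 42 ba 6c 7c 2a a2 97) = 9d; tag = H(68 88 18 28 d0 06 16 9d) = b9
m3: inner = H(02 e2 72 42 ba 6c 7c a7 5a 6a) = a5; tag = H(68 88 18 28 d0 06 16 a5) = c1 ← matches

3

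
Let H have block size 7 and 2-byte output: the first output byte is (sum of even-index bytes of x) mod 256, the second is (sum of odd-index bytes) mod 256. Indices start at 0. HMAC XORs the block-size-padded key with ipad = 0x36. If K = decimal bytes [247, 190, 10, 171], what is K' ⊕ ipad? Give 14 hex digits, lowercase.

Key decimal bytes [247, 190, 10, 171] = f7 be 0a ab is 4 bytes ≤ B = 7; zero-pad to 7 bytes: K' = f7 be 0a ab 00 00 00.
XOR each byte with 0x36: f7⊕36=c1, be⊕36=88, 0a⊕36=3c, ab⊕36=9d, 00⊕36=36, 00⊕36=36, 00⊕36=36.

c1883c9d363636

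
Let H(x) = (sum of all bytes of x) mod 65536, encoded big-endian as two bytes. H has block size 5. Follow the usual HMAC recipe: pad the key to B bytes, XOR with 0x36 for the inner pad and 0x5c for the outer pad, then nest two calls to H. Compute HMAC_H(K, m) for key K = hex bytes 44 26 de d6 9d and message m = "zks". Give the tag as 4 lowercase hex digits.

Key hex bytes 44 26 de d6 9d is exactly B = 5 bytes: K' = 44 26 de d6 9d.
K' ⊕ ipad = 72 10 e8 e0 ab.  K' ⊕ opad = 18 7a 82 8a c1.
Inner input = (K'⊕ipad) ∥ m = 72 10 e8 e0 ab ∥ 7a 6b 73.
Inner hash: sum = 114+16+232+224+171+122+107+115 = 1101 → 04 4d.
Outer input = (K'⊕opad) ∥ inner = 18 7a 82 8a c1 ∥ 04 4d.
Outer hash (tag): sum = 24+122+130+138+193+4+77 = 688 → 02 b0.

02b0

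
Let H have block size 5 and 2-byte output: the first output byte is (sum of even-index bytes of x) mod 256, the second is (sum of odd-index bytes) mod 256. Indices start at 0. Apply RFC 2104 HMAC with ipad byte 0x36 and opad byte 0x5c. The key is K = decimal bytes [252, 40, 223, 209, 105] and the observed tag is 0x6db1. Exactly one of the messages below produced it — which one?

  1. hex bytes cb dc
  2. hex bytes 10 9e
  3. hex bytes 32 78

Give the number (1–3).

Key decimal bytes [252, 40, 223, 209, 105] = fc 28 df d1 69 is exactly B = 5 bytes: K' = fc 28 df d1 69.
K' ⊕ ipad = ca 1e e9 e7 5f; K' ⊕ opad = a0 74 83 8d 35.
m1: inner = H(ca 1e e9 e7 5f cb dc) = ee d0; tag = H(a0 74 83 8d 35 ee d0) = 28ef
m2: inner = H(ca 1e e9 e7 5f 10 9e) = b0 15; tag = H(a0 74 83 8d 35 b0 15) = 6db1 ← matches
m3: inner = H(ca 1e e9 e7 5f 32 78) = 8a 37; tag = H(a0 74 83 8d 35 8a 37) = 8f8b

2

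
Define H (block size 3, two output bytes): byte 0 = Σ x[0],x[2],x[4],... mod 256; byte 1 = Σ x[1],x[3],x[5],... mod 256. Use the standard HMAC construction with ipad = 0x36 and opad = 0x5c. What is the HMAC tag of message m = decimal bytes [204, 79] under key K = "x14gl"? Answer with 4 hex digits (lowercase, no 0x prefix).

1a77

Key "x14gl" = 78 31 34 67 6c is 5 bytes > B = 3, so hash it first: H(key) = 18 98, then zero-pad to 3 bytes: K' = 18 98 00.
K' ⊕ ipad = 2e ae 36.  K' ⊕ opad = 44 c4 5c.
Inner input = (K'⊕ipad) ∥ m = 2e ae 36 ∥ cc 4f.
Inner hash: even-index sum = 179 mod 256 = 179; odd-index sum = 378 mod 256 = 122 → b3 7a.
Outer input = (K'⊕opad) ∥ inner = 44 c4 5c ∥ b3 7a.
Outer hash (tag): even-index sum = 282 mod 256 = 26; odd-index sum = 375 mod 256 = 119 → 1a 77.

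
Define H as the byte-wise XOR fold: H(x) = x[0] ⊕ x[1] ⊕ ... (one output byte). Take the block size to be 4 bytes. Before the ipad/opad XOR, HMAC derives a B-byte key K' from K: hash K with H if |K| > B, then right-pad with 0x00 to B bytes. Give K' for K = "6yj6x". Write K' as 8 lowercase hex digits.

6b000000

|K| = 5 > B = 4, so first hash the key.
H(K): XOR 36⊕79⊕6a⊕36⊕78 = 6b.
Zero-pad H(K) = 6b to 4 bytes: K' = 6b 00 00 00.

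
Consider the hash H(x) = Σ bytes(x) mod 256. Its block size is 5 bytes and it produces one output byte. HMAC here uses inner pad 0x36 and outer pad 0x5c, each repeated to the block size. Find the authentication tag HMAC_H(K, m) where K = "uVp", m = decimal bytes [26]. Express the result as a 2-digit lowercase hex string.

86

Key "uVp" = 75 56 70 is 3 bytes ≤ B = 5; zero-pad to 5 bytes: K' = 75 56 70 00 00.
K' ⊕ ipad = 43 60 46 36 36.  K' ⊕ opad = 29 0a 2c 5c 5c.
Inner input = (K'⊕ipad) ∥ m = 43 60 46 36 36 ∥ 1a.
Inner hash: sum = 67+96+70+54+54+26 = 367; mod 256 = 111 → 6f.
Outer input = (K'⊕opad) ∥ inner = 29 0a 2c 5c 5c ∥ 6f.
Outer hash (tag): sum = 41+10+44+92+92+111 = 390; mod 256 = 134 → 86.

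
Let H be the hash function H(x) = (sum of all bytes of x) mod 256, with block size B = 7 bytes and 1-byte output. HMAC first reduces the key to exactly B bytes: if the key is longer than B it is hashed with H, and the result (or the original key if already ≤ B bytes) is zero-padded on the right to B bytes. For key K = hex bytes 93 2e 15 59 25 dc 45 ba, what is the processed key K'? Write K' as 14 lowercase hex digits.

2f000000000000

|K| = 8 > B = 7, so first hash the key.
H(K): sum = 147+46+21+89+37+220+69+186 = 815; mod 256 = 47 → 2f.
Zero-pad H(K) = 2f to 7 bytes: K' = 2f 00 00 00 00 00 00.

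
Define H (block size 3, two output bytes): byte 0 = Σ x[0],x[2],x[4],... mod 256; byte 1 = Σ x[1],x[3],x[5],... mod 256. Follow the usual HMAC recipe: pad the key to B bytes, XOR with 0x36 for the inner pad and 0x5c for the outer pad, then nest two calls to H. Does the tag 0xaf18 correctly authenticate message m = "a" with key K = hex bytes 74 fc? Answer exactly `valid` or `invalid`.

valid

Key hex bytes 74 fc is 2 bytes ≤ B = 3; zero-pad to 3 bytes: K' = 74 fc 00.
K' ⊕ ipad = 42 ca 36; K' ⊕ opad = 28 a0 5c.
Inner hash: even-index sum = 120 mod 256 = 120; odd-index sum = 299 mod 256 = 43 → 78 2b.
Outer hash (recomputed tag): even-index sum = 175 mod 256 = 175; odd-index sum = 280 mod 256 = 24 → af 18.
Recomputed tag = af18; claimed = af18 → match.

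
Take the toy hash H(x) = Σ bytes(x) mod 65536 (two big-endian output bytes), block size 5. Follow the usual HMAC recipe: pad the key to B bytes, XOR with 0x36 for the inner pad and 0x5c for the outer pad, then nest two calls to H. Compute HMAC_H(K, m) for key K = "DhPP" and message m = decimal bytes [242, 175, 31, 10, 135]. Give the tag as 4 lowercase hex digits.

Key "DhPP" = 44 68 50 50 is 4 bytes ≤ B = 5; zero-pad to 5 bytes: K' = 44 68 50 50 00.
K' ⊕ ipad = 72 5e 66 66 36.  K' ⊕ opad = 18 34 0c 0c 5c.
Inner input = (K'⊕ipad) ∥ m = 72 5e 66 66 36 ∥ f2 af 1f 0a 87.
Inner hash: sum = 114+94+102+102+54+242+175+31+10+135 = 1059 → 04 23.
Outer input = (K'⊕opad) ∥ inner = 18 34 0c 0c 5c ∥ 04 23.
Outer hash (tag): sum = 24+52+12+12+92+4+35 = 231 → 00 e7.

00e7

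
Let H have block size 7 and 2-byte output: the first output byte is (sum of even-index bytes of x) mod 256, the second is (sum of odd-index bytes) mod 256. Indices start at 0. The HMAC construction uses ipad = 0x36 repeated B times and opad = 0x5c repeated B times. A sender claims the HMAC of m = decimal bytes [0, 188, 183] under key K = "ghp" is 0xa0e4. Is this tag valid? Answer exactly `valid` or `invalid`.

Key "ghp" = 67 68 70 is 3 bytes ≤ B = 7; zero-pad to 7 bytes: K' = 67 68 70 00 00 00 00.
K' ⊕ ipad = 51 5e 46 36 36 36 36; K' ⊕ opad = 3b 34 2c 5c 5c 5c 5c.
Inner hash: even-index sum = 447 mod 256 = 191; odd-index sum = 385 mod 256 = 129 → bf 81.
Outer hash (recomputed tag): even-index sum = 416 mod 256 = 160; odd-index sum = 427 mod 256 = 171 → a0 ab.
Recomputed tag = a0ab; claimed = a0e4 → mismatch.

invalid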